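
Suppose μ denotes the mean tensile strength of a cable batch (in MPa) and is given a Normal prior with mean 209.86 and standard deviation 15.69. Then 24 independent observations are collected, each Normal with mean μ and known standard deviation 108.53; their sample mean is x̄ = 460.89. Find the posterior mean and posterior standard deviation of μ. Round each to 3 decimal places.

With known σ, the Normal prior is conjugate. Weight on the data is w = (n/σ²)/(n/σ² + 1/τ₀²) = 0.00203757/(0.00203757+0.00406213) = 0.33404.
Posterior mean = w·x̄ + (1−w)·μ₀ = 0.33404·460.89 + 0.66596·209.86 = 293.715. Posterior variance = 1/(0.00203757+0.00406213) = 163.943, so SD = 12.804.

Posterior mean ≈ 293.715; posterior SD ≈ 12.804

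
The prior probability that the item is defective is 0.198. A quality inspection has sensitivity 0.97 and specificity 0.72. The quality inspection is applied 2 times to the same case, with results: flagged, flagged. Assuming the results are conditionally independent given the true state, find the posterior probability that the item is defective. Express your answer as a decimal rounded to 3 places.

Posterior P(H) ≈ 0.748

Let H be the event that the item is defective; start with P(H) = 0.198. P('flagged'|H) = 0.97, P('flagged'|¬H) = 0.28.
Update on result 1 ('flagged'): P(H) ← 0.97·0.1980 / (0.97·0.1980 + 0.28·0.8020) = 0.19206/0.41662 = 0.4610.
Update on result 2 ('flagged'): P(H) ← 0.97·0.4610 / (0.97·0.4610 + 0.28·0.5390) = 0.44717/0.59809 = 0.7477.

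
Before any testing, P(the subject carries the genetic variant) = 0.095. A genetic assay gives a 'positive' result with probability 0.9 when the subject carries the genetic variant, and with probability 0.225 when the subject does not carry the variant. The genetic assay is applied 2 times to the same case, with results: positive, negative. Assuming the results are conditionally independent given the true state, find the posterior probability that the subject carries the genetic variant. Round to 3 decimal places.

Posterior P(H) ≈ 0.051

Let H be the event that the subject carries the genetic variant; start with P(H) = 0.095. P('positive'|H) = 0.9, P('positive'|¬H) = 0.225.
Update on result 1 ('positive'): P(H) ← 0.9·0.0950 / (0.9·0.0950 + 0.225·0.9050) = 0.085500/0.28913 = 0.2957.
Update on result 2 ('negative'): P(H) ← 0.1·0.2957 / (0.1·0.2957 + 0.775·0.7043) = 0.029572/0.57539 = 0.0514.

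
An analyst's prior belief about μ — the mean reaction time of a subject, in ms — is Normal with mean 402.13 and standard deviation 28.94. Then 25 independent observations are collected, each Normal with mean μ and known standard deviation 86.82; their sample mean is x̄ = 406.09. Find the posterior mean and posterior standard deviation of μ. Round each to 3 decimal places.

With known σ, the Normal prior is conjugate. Weight on the data is w = (n/σ²)/(n/σ² + 1/τ₀²) = 0.00331666/(0.00331666+0.00119400) = 0.73529.
Posterior mean = w·x̄ + (1−w)·μ₀ = 0.73529·406.09 + 0.26471·402.13 = 405.042. Posterior variance = 1/(0.00331666+0.00119400) = 221.697, so SD = 14.890.

Posterior mean ≈ 405.042; posterior SD ≈ 14.890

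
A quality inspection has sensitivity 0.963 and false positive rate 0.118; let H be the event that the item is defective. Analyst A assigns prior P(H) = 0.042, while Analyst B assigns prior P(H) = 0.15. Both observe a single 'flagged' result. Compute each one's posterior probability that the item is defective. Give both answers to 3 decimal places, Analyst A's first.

Analyst A: 0.264; Analyst B: 0.590

The likelihood ratio for a 'flagged' result is 0.963/0.118 = 8.1610.
Analyst A: prior odds 0.042/0.958 = 0.043841; posterior odds 0.35779; posterior probability 0.264.
Analyst B: prior odds 0.15/0.85 = 0.17647; posterior odds 1.4402; posterior probability 0.590.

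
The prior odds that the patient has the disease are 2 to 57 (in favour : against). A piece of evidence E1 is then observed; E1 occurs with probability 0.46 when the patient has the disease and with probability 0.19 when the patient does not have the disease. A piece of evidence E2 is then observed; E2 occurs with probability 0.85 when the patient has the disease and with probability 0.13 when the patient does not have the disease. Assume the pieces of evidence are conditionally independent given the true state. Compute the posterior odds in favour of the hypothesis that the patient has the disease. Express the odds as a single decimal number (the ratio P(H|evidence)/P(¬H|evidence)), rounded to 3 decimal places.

Prior odds = 2/57 = 0.035088.
Likelihood ratio for E1 = 0.46/0.19 = 2.4211.
Likelihood ratio for E2 = 0.85/0.13 = 6.5385.
Posterior odds = prior odds × LR₁ × LR₂ = 0.55544.

Posterior odds ≈ 0.555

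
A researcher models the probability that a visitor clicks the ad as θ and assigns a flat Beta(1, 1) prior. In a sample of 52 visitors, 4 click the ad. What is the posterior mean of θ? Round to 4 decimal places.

Posterior mean ≈ 0.0926

The binomial likelihood is conjugate to the Beta prior: with 4 successes and 48 failures, the posterior is Beta(1+4, 1+48) = Beta(5, 49).
E[θ | data] = 5/(5+49) = 0.0926.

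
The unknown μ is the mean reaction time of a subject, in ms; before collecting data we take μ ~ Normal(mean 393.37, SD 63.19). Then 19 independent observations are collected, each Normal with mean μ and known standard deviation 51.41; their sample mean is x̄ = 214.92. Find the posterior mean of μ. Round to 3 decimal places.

Posterior mean ≈ 220.927

With known σ, the Normal prior is conjugate. Weight on the data is w = (n/σ²)/(n/σ² + 1/τ₀²) = 0.00718883/(0.00718883+0.00025044) = 0.96634.
Posterior mean = w·x̄ + (1−w)·μ₀ = 0.96634·214.92 + 0.033665·393.37 = 220.927.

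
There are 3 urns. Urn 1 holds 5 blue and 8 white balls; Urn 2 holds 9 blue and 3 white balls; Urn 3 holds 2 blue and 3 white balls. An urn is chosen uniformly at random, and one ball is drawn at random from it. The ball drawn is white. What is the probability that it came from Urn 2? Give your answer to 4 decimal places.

P(white|Urn 1) = 0.6154; P(white|Urn 2) = 0.25; P(white|Urn 3) = 0.6.
Prior × likelihood for each source: 0.333333·0.6154=0.2051, 0.333333·0.25=0.08333, 0.333333·0.6=0.2000. Summing gives P(white) = 0.48846.
P(Urn 2 | white) = 0.08333 / 0.48846 = 0.1706.

Posterior probability ≈ 0.1706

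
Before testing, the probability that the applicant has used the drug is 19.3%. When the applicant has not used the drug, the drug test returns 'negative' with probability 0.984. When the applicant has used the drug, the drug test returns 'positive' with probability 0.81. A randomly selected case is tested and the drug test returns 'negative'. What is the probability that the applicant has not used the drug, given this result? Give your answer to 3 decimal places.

P(¬H | E) ≈ 0.956

Let H be the event that the applicant has used the drug. P(H) = 0.193, so P(¬H) = 0.807. With E the 'negative' result, P(E|H) = 0.19 and P(E|¬H) = 0.984.
P(E) = 0.19·0.193 + 0.984·0.807 = 0.036670 + 0.79409 = 0.83076.
By Bayes' theorem, P(H|E) = 0.036670 / 0.83076 = 0.044. Hence P(¬H|E) = 1 − 0.044 = 0.956.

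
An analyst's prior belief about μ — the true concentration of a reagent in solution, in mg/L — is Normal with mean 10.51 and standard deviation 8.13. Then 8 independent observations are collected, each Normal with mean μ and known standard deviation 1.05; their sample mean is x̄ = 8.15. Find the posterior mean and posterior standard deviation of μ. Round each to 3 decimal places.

Posterior mean ≈ 8.155; posterior SD ≈ 0.371

With known σ, the Normal prior is conjugate. Weight on the data is w = (n/σ²)/(n/σ² + 1/τ₀²) = 7.25624/(7.25624+0.0151293) = 0.99792.
Posterior mean = w·x̄ + (1−w)·μ₀ = 0.99792·8.15 + 0.0020807·10.51 = 8.155. Posterior variance = 1/(7.25624+0.0151293) = 0.137526, so SD = 0.371.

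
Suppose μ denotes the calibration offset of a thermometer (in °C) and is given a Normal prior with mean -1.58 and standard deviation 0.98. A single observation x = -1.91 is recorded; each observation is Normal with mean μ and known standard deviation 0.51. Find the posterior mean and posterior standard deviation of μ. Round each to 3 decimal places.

Posterior mean ≈ -1.840; posterior SD ≈ 0.452

With known σ, the Normal prior is conjugate. Weight on the data is w = (n/σ²)/(n/σ² + 1/τ₀²) = 3.84468/(3.84468+1.04123) = 0.78689.
Posterior mean = w·x̄ + (1−w)·μ₀ = 0.78689·-1.91 + 0.21311·-1.58 = -1.840. Posterior variance = 1/(3.84468+1.04123) = 0.204670, so SD = 0.452.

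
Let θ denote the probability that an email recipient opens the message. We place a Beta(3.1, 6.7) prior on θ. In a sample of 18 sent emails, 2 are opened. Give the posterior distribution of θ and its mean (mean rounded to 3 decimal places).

Observing 2 successes and 16 failures updates Beta(3.1, 6.7) by adding the success and failure counts to the two shape parameters: α = 3.1+2 = 5.1, β = 6.7+16 = 22.7.
E[θ | data] = 5.1/(5.1+22.7) = 0.183.

Posterior: Beta(5.1, 22.7); mean ≈ 0.183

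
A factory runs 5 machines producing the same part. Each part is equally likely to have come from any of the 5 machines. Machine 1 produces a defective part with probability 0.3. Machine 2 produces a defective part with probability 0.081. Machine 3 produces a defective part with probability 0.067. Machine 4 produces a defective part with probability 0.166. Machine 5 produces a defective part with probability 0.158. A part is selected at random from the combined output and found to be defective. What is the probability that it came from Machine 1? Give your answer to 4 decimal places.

Posterior probability ≈ 0.3886

Tabulate prior·likelihood by source: [1] prior 0.2, lik 0.3, product 0.06000; [2] prior 0.2, lik 0.081, product 0.01620; [3] prior 0.2, lik 0.067, product 0.01340; [4] prior 0.2, lik 0.166, product 0.03320; [5] prior 0.2, lik 0.158, product 0.03160.
Normalizing constant = 0.15440; the posterior for Machine 1 is its product over the sum, 0.06000/0.15440 = 0.3886.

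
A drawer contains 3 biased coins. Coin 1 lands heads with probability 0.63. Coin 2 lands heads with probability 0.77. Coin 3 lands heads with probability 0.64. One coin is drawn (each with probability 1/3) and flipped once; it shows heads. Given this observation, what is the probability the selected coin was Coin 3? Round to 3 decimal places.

Tabulate prior·likelihood by source: [1] prior 0.333333, lik 0.63, product 0.2100; [2] prior 0.333333, lik 0.77, product 0.2567; [3] prior 0.333333, lik 0.64, product 0.2133.
Normalizing constant = 0.68000; the posterior for Coin 3 is its product over the sum, 0.2133/0.68000 = 0.314.

Posterior probability ≈ 0.314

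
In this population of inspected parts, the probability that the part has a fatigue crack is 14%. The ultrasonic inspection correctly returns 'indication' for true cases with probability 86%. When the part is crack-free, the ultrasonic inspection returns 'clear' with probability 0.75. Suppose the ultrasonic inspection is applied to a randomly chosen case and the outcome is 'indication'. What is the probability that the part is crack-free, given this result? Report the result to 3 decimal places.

P(¬H | E) ≈ 0.641

Let H be the event that the part has a fatigue crack. P(H) = 0.14, so P(¬H) = 0.86. With E the 'indication' result, P(E|H) = 0.86 and P(E|¬H) = 0.25.
P(E) = 0.86·0.14 + 0.25·0.86 = 0.12040 + 0.21500 = 0.33540.
By Bayes' theorem, P(H|E) = 0.12040 / 0.33540 = 0.359. Hence P(¬H|E) = 1 − 0.359 = 0.641.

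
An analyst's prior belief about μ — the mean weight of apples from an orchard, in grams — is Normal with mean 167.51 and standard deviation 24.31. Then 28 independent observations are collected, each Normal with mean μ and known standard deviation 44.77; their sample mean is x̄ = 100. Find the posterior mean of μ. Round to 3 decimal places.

With known σ, the Normal prior is conjugate. Weight on the data is w = (n/σ²)/(n/σ² + 1/τ₀²) = 0.0139696/(0.0139696+0.00169212) = 0.89196.
Posterior mean = w·x̄ + (1−w)·μ₀ = 0.89196·100 + 0.10804·167.51 = 107.294.

Posterior mean ≈ 107.294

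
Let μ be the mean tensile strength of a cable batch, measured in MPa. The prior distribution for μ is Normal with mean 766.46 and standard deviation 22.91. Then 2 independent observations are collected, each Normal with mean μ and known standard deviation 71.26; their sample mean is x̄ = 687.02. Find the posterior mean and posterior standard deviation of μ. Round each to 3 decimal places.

With known σ, the Normal prior is conjugate. Weight on the data is w = (n/σ²)/(n/σ² + 1/τ₀²) = 0.00039386/(0.00039386+0.00190524) = 0.17131.
Posterior mean = w·x̄ + (1−w)·μ₀ = 0.17131·687.02 + 0.82869·766.46 = 752.851. Posterior variance = 1/(0.00039386+0.00190524) = 434.953, so SD = 20.856.

Posterior mean ≈ 752.851; posterior SD ≈ 20.856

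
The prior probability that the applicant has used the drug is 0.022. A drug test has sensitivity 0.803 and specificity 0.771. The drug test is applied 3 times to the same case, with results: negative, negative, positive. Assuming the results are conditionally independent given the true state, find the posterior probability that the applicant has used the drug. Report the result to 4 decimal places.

With H the event that the applicant has used the drug, the joint likelihood of the observed sequence is P(data|H) = 0.197·0.197·0.803 = 0.031164 and P(data|¬H) = 0.771·0.771·0.229 = 0.13613.
Bayes: P(H|data) = 0.022·0.031164 / (0.022·0.031164 + 0.978·0.13613) = 0.00068560/0.13382 = 0.0051.

Posterior P(H) ≈ 0.0051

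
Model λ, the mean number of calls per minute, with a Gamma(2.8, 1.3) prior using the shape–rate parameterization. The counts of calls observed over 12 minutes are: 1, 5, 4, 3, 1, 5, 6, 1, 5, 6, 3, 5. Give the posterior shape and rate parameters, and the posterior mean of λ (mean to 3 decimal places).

Total count ∑xᵢ = 45 over n = 12 minutes.
Gamma is conjugate to the Poisson likelihood: posterior is Gamma(shape = 2.8+45 = 47.8, rate = 1.3+12 = 13.3).
E[λ | data] = 47.8/13.3 = 3.594.

Posterior: Gamma(shape=47.8, rate=13.3); mean ≈ 3.594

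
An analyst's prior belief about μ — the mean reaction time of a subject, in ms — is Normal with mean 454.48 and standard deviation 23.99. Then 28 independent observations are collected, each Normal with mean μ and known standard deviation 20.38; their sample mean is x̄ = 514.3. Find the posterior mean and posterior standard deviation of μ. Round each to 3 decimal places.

With known σ, the Normal prior is conjugate. Weight on the data is w = (n/σ²)/(n/σ² + 1/τ₀²) = 0.0674139/(0.0674139+0.00173756) = 0.97487.
Posterior mean = w·x̄ + (1−w)·μ₀ = 0.97487·514.3 + 0.025127·454.48 = 512.797. Posterior variance = 1/(0.0674139+0.00173756) = 14.4610, so SD = 3.803.

Posterior mean ≈ 512.797; posterior SD ≈ 3.803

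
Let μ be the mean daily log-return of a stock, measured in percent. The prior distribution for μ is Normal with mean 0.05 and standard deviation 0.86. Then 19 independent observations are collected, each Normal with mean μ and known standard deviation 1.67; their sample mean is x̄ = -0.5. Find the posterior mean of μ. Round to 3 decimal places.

With known σ, the Normal prior is conjugate. Weight on the data is w = (n/σ²)/(n/σ² + 1/τ₀²) = 6.81272/(6.81272+1.35208) = 0.83440.
Posterior mean = w·x̄ + (1−w)·μ₀ = 0.83440·-0.5 + 0.16560·0.05 = -0.409.

Posterior mean ≈ -0.409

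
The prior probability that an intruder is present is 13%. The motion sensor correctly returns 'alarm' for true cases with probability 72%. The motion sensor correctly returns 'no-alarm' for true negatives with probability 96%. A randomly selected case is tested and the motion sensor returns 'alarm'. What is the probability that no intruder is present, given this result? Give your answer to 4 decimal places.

Let H be the event that an intruder is present. P(H) = 0.13, so P(¬H) = 0.87. With E the 'alarm' result, P(E|H) = 0.72 and P(E|¬H) = 0.04.
P(E) = 0.72·0.13 + 0.04·0.87 = 0.093600 + 0.034800 = 0.12840.
By Bayes' theorem, P(H|E) = 0.093600 / 0.12840 = 0.7290. Hence P(¬H|E) = 1 − 0.7290 = 0.2710.

P(¬H | E) ≈ 0.2710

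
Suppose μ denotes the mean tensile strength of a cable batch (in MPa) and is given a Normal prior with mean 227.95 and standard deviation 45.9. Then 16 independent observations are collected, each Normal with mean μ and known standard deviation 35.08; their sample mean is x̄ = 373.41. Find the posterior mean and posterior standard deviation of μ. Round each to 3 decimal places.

Prior precision 1/τ₀² = 1/45.9² = 0.00047465; data precision n/σ² = 16/35.08² = 0.0130017.
Posterior precision = 0.00047465 + 0.0130017 = 0.0134764, giving posterior SD = 1/√0.0134764 = 8.614.
Posterior mean = (0.00047465·227.95 + 0.0130017·373.41) / 0.0134764 = 368.287.

Posterior mean ≈ 368.287; posterior SD ≈ 8.614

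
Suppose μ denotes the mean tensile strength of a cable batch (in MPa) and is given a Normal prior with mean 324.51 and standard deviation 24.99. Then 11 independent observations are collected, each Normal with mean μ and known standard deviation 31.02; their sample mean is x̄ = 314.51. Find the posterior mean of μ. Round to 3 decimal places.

Prior precision 1/τ₀² = 1/24.99² = 0.00160128; data precision n/σ² = 11/31.02² = 0.0114317.
Posterior precision = 0.00160128 + 0.0114317 = 0.0130329.
Posterior mean = (0.00160128·324.51 + 0.0114317·314.51) / 0.0130329 = 315.739.

Posterior mean ≈ 315.739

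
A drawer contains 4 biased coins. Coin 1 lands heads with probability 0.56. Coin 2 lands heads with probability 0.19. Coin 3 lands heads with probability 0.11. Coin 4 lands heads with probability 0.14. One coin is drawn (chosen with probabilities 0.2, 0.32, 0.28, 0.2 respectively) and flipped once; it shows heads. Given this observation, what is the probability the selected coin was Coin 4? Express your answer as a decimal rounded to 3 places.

Posterior probability ≈ 0.121

P(heads|C1) = 0.56; P(heads|C2) = 0.19; P(heads|C3) = 0.11; P(heads|C4) = 0.14.
Prior × likelihood for each source: 0.2·0.56=0.1120, 0.32·0.19=0.06080, 0.28·0.11=0.03080, 0.2·0.14=0.02800. Summing gives P(heads) = 0.23160.
P(Coin 4 | heads) = 0.02800 / 0.23160 = 0.121.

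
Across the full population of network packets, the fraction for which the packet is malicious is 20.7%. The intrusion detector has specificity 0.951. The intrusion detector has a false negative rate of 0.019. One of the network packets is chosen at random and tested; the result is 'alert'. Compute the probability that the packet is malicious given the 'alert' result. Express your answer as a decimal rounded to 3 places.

P(H | E) ≈ 0.839

Let H be the event that the packet is malicious. P(H) = 0.207, so P(¬H) = 0.793. With E the 'alert' result, P(E|H) = 0.981 and P(E|¬H) = 0.049.
P(E) = 0.981·0.207 + 0.049·0.793 = 0.20307 + 0.038857 = 0.24192.
By Bayes' theorem, P(H|E) = 0.20307 / 0.24192 = 0.839.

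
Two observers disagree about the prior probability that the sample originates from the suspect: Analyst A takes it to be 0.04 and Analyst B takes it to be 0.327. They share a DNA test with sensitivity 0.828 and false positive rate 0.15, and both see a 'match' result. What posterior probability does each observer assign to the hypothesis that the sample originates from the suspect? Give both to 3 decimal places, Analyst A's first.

Analyst A: 0.187; Analyst B: 0.728

P('+'|H) = 0.828, P('+'|¬H) = 0.15.
Analyst A: numerator 0.828·0.04 = 0.033120; evidence = 0.033120+0.15·0.96 = 0.17712; posterior = 0.187.
Analyst B: numerator 0.828·0.327 = 0.27076; evidence = 0.27076+0.15·0.673 = 0.37171; posterior = 0.728.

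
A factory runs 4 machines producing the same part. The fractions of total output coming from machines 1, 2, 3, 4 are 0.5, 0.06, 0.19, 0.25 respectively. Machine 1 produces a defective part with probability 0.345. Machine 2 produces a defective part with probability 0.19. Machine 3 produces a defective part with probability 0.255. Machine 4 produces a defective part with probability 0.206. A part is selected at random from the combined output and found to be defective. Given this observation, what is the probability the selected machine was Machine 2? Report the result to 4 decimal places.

Posterior probability ≈ 0.0402

Tabulate prior·likelihood by source: [1] prior 0.5, lik 0.345, product 0.1725; [2] prior 0.06, lik 0.19, product 0.01140; [3] prior 0.19, lik 0.255, product 0.04845; [4] prior 0.25, lik 0.206, product 0.05150.
Normalizing constant = 0.28385; the posterior for Machine 2 is its product over the sum, 0.01140/0.28385 = 0.0402.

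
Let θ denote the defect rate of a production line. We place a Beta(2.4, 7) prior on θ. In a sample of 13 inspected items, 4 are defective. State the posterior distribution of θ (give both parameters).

Posterior: Beta(6.4, 16)

The binomial likelihood is conjugate to the Beta prior: with 4 successes and 9 failures, the posterior is Beta(2.4+4, 7+9) = Beta(6.4, 16).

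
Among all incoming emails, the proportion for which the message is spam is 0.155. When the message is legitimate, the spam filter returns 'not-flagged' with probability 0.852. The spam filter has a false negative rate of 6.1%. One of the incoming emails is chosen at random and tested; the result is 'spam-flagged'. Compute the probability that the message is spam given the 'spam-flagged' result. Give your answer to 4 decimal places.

Let H be the event that the message is spam. P(H) = 0.155, so P(¬H) = 0.845. With E the 'spam-flagged' result, P(E|H) = 0.939 and P(E|¬H) = 0.148.
P(E) = 0.939·0.155 + 0.148·0.845 = 0.14554 + 0.12506 = 0.27060.
By Bayes' theorem, P(H|E) = 0.14554 / 0.27060 = 0.5379.

P(H | E) ≈ 0.5379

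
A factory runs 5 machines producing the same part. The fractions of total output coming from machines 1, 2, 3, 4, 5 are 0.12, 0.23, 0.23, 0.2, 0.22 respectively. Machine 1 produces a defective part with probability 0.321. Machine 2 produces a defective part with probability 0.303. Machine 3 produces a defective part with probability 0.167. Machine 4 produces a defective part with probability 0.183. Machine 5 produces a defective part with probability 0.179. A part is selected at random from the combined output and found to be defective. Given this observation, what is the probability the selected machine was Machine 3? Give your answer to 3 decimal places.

P(defective|M1) = 0.321; P(defective|M2) = 0.303; P(defective|M3) = 0.167; P(defective|M4) = 0.183; P(defective|M5) = 0.179.
Prior × likelihood for each source: 0.12·0.321=0.03852, 0.23·0.303=0.06969, 0.23·0.167=0.03841, 0.2·0.183=0.03660, 0.22·0.179=0.03938. Summing gives P(defective) = 0.22260.
P(Machine 3 | defective) = 0.03841 / 0.22260 = 0.173.

Posterior probability ≈ 0.173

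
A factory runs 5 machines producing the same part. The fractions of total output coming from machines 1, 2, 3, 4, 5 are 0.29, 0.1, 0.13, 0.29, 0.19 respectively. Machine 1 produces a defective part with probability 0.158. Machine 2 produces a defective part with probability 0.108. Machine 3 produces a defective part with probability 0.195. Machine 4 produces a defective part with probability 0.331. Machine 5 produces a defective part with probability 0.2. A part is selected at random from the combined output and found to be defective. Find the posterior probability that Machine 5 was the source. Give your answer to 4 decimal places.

Posterior probability ≈ 0.1760

Tabulate prior·likelihood by source: [1] prior 0.29, lik 0.158, product 0.04582; [2] prior 0.1, lik 0.108, product 0.01080; [3] prior 0.13, lik 0.195, product 0.02535; [4] prior 0.29, lik 0.331, product 0.09599; [5] prior 0.19, lik 0.2, product 0.03800.
Normalizing constant = 0.21596; the posterior for Machine 5 is its product over the sum, 0.03800/0.21596 = 0.1760.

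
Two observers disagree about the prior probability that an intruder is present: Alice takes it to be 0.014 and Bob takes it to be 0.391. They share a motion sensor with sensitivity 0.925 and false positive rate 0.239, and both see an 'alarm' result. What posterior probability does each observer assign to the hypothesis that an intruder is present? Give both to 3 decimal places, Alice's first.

Alice: 0.052; Bob: 0.713

The likelihood ratio for an 'alarm' result is 0.925/0.239 = 3.8703.
Alice: prior odds 0.014/0.986 = 0.014199; posterior odds 0.054953; posterior probability 0.052.
Bob: prior odds 0.391/0.609 = 0.64204; posterior odds 2.4849; posterior probability 0.713.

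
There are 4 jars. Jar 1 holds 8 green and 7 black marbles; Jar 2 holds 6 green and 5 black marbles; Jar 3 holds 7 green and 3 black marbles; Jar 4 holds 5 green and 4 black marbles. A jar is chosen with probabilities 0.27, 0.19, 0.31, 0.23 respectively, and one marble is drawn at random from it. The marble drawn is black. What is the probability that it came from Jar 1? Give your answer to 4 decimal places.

Tabulate prior·likelihood by source: [1] prior 0.27, lik 0.4667, product 0.1260; [2] prior 0.19, lik 0.4545, product 0.08636; [3] prior 0.31, lik 0.3, product 0.09300; [4] prior 0.23, lik 0.4444, product 0.1022.
Normalizing constant = 0.40759; the posterior for Jar 1 is its product over the sum, 0.1260/0.40759 = 0.3091.

Posterior probability ≈ 0.3091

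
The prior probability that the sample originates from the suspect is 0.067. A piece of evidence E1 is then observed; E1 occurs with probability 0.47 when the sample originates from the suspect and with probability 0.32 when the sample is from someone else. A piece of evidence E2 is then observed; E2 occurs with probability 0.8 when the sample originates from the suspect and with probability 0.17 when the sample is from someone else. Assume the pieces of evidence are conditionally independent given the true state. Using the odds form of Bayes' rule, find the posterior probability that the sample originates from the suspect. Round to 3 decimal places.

Posterior probability ≈ 0.332

Prior odds = 0.067/(1−0.067) = 0.071811.
Likelihood ratio for E1 = 0.47/0.32 = 1.4687.
Likelihood ratio for E2 = 0.8/0.17 = 4.7059.
Posterior odds = prior odds × LR₁ × LR₂ = 0.49634.
Posterior probability = odds/(1+odds) = 0.49634/1.4963 = 0.332.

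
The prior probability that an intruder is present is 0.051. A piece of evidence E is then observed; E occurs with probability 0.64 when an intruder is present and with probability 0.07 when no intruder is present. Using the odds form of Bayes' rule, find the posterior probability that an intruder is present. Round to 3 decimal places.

Posterior probability ≈ 0.329

Prior odds = 0.051/(1−0.051) = 0.053741.
Likelihood ratio for E = 0.64/0.07 = 9.1429.
Posterior odds = prior odds × LR = 0.49134.
Posterior probability = odds/(1+odds) = 0.49134/1.4913 = 0.329.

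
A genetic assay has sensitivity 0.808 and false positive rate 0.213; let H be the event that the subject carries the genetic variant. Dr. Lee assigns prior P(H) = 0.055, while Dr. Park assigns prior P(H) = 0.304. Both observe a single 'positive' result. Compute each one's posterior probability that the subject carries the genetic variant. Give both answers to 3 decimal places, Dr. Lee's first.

P('+'|H) = 0.808, P('+'|¬H) = 0.213.
Dr. Lee: numerator 0.808·0.055 = 0.044440; evidence = 0.044440+0.213·0.945 = 0.24572; posterior = 0.181.
Dr. Park: numerator 0.808·0.304 = 0.24563; evidence = 0.24563+0.213·0.696 = 0.39388; posterior = 0.624.

Dr. Lee: 0.181; Dr. Park: 0.624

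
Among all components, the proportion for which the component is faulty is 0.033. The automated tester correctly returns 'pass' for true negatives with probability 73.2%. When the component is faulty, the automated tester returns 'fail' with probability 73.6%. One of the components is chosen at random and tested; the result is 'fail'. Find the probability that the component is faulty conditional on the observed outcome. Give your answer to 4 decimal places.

Write H for 'the component is faulty'. Prior odds H:¬H = 0.033/0.967 = 0.034126. For the 'fail' outcome, the likelihood ratio is 0.736/0.268 = 2.7463.
Posterior odds = 0.034126 × 2.7463 = 0.093720, so P(H|E) = 0.093720/(1+0.093720) = 0.0857.

P(H | E) ≈ 0.0857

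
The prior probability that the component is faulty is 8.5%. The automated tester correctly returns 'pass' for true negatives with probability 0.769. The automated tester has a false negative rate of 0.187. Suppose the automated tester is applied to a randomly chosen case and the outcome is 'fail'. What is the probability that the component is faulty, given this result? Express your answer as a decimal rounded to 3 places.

Let H be the event that the component is faulty. P(H) = 0.085, so P(¬H) = 0.915. With E the 'fail' result, P(E|H) = 0.813 and P(E|¬H) = 0.231.
P(E) = 0.813·0.085 + 0.231·0.915 = 0.069105 + 0.21137 = 0.28047.
By Bayes' theorem, P(H|E) = 0.069105 / 0.28047 = 0.246.

P(H | E) ≈ 0.246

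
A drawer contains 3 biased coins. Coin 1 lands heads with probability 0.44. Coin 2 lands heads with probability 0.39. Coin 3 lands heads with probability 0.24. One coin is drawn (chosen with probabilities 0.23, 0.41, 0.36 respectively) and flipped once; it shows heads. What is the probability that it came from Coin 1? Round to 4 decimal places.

P(heads|C1) = 0.44; P(heads|C2) = 0.39; P(heads|C3) = 0.24.
Prior × likelihood for each source: 0.23·0.44=0.1012, 0.41·0.39=0.1599, 0.36·0.24=0.08640. Summing gives P(heads) = 0.34750.
P(Coin 1 | heads) = 0.1012 / 0.34750 = 0.2912.

Posterior probability ≈ 0.2912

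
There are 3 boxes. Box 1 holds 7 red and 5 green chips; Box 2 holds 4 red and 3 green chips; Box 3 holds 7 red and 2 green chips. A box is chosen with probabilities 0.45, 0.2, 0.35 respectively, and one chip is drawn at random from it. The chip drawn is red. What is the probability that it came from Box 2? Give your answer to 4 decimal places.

Posterior probability ≈ 0.1761

P(red|Box 1) = 0.5833; P(red|Box 2) = 0.5714; P(red|Box 3) = 0.7778.
Prior × likelihood for each source: 0.45·0.5833=0.2625, 0.2·0.5714=0.1143, 0.35·0.7778=0.2722. Summing gives P(red) = 0.64901.
P(Box 2 | red) = 0.1143 / 0.64901 = 0.1761.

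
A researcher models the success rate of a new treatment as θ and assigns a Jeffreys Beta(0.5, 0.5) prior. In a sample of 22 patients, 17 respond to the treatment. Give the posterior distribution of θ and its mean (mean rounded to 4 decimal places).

The binomial likelihood is conjugate to the Beta prior: with 17 successes and 5 failures, the posterior is Beta(0.5+17, 0.5+5) = Beta(17.5, 5.5).
Posterior mean = α/(α+β) = 17.5/23 = 0.7609.

Posterior: Beta(17.5, 5.5); mean ≈ 0.7609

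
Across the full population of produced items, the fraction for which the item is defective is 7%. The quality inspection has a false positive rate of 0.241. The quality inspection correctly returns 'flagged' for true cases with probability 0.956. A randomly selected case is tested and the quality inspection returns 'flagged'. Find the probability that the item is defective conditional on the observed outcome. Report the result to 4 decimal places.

P(H | E) ≈ 0.2299

Write H for 'the item is defective'. Prior odds H:¬H = 0.07/0.93 = 0.075269. For the 'flagged' outcome, the likelihood ratio is 0.956/0.241 = 3.9668.
Posterior odds = 0.075269 × 3.9668 = 0.29858, so P(H|E) = 0.29858/(1+0.29858) = 0.2299.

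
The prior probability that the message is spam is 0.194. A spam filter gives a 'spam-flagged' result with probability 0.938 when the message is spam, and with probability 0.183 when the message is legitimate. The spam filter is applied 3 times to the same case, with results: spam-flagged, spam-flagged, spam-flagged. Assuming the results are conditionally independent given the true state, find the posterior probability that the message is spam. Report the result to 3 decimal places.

Let H be the event that the message is spam; start with P(H) = 0.194. P('spam-flagged'|H) = 0.938, P('spam-flagged'|¬H) = 0.183.
Update on result 1 ('spam-flagged'): P(H) ← 0.938·0.1940 / (0.938·0.1940 + 0.183·0.8060) = 0.18197/0.32947 = 0.5523.
Update on result 2 ('spam-flagged'): P(H) ← 0.938·0.5523 / (0.938·0.5523 + 0.183·0.4477) = 0.51807/0.60000 = 0.8635.
Update on result 3 ('spam-flagged'): P(H) ← 0.938·0.8635 / (0.938·0.8635 + 0.183·0.1365) = 0.80992/0.83491 = 0.9701.

Posterior P(H) ≈ 0.970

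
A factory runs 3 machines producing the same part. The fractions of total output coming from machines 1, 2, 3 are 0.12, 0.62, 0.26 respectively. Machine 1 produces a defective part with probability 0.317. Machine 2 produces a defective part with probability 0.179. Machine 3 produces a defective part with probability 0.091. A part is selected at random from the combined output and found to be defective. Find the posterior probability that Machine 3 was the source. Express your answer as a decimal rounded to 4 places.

Tabulate prior·likelihood by source: [1] prior 0.12, lik 0.317, product 0.03804; [2] prior 0.62, lik 0.179, product 0.1110; [3] prior 0.26, lik 0.091, product 0.02366.
Normalizing constant = 0.17268; the posterior for Machine 3 is its product over the sum, 0.02366/0.17268 = 0.1370.

Posterior probability ≈ 0.1370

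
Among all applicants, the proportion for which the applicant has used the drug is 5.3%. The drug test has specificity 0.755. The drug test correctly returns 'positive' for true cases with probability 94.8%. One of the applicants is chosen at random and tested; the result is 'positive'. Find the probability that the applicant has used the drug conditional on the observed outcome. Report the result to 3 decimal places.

Let H be the event that the applicant has used the drug. P(H) = 0.053, so P(¬H) = 0.947. With E the 'positive' result, P(E|H) = 0.948 and P(E|¬H) = 0.245.
P(E) = 0.948·0.053 + 0.245·0.947 = 0.050244 + 0.23201 = 0.28226.
By Bayes' theorem, P(H|E) = 0.050244 / 0.28226 = 0.178.

P(H | E) ≈ 0.178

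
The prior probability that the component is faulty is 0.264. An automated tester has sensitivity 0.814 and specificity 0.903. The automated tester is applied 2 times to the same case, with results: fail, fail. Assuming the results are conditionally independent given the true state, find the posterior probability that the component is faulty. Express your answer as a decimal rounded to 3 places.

Posterior P(H) ≈ 0.962

With H the event that the component is faulty, the joint likelihood of the observed sequence is P(data|H) = 0.814·0.814 = 0.66260 and P(data|¬H) = 0.097·0.097 = 0.0094090.
Bayes: P(H|data) = 0.264·0.66260 / (0.264·0.66260 + 0.736·0.0094090) = 0.17493/0.18185 = 0.9619.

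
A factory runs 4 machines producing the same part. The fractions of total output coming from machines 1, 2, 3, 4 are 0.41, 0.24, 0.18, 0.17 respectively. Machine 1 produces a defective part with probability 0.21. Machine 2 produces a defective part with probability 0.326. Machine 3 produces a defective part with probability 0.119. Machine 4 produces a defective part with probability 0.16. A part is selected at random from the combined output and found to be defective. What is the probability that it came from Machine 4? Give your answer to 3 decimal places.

Tabulate prior·likelihood by source: [1] prior 0.41, lik 0.21, product 0.08610; [2] prior 0.24, lik 0.326, product 0.07824; [3] prior 0.18, lik 0.119, product 0.02142; [4] prior 0.17, lik 0.16, product 0.02720.
Normalizing constant = 0.21296; the posterior for Machine 4 is its product over the sum, 0.02720/0.21296 = 0.128.

Posterior probability ≈ 0.128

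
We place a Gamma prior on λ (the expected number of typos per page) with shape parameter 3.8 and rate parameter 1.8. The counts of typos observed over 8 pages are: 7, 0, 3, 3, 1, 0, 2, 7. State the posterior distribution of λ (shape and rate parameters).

Posterior: Gamma(shape=26.8, rate=9.8)

Total count ∑xᵢ = 23 over n = 8 pages.
Gamma is conjugate to the Poisson likelihood: posterior is Gamma(shape = 3.8+23 = 26.8, rate = 1.8+8 = 9.8).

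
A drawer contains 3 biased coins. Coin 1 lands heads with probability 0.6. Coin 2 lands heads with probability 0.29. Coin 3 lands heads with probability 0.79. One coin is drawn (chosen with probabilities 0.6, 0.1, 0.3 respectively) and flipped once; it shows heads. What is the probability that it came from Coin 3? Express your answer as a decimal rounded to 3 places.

Tabulate prior·likelihood by source: [1] prior 0.6, lik 0.6, product 0.3600; [2] prior 0.1, lik 0.29, product 0.02900; [3] prior 0.3, lik 0.79, product 0.2370.
Normalizing constant = 0.62600; the posterior for Coin 3 is its product over the sum, 0.2370/0.62600 = 0.379.

Posterior probability ≈ 0.379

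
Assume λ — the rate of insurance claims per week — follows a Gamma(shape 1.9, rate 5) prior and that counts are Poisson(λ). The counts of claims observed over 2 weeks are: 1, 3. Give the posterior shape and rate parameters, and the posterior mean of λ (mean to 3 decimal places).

Total count ∑xᵢ = 4 over n = 2 weeks.
Gamma is conjugate to the Poisson likelihood: posterior is Gamma(shape = 1.9+4 = 5.9, rate = 5+2 = 7).
E[λ | data] = 5.9/7 = 0.843.

Posterior: Gamma(shape=5.9, rate=7); mean ≈ 0.843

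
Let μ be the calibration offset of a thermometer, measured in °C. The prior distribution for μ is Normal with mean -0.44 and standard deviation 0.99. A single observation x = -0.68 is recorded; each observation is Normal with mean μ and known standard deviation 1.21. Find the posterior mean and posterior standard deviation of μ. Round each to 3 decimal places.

With known σ, the Normal prior is conjugate. Weight on the data is w = (n/σ²)/(n/σ² + 1/τ₀²) = 0.683013/(0.683013+1.02030) = 0.40099.
Posterior mean = w·x̄ + (1−w)·μ₀ = 0.40099·-0.68 + 0.59901·-0.44 = -0.536. Posterior variance = 1/(0.683013+1.02030) = 0.587090, so SD = 0.766.

Posterior mean ≈ -0.536; posterior SD ≈ 0.766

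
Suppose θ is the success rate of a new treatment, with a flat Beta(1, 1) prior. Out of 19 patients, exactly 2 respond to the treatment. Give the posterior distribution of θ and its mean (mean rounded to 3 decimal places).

Posterior: Beta(3, 18); mean ≈ 0.143

Observing 2 successes and 17 failures updates Beta(1, 1) by adding the success and failure counts to the two shape parameters: α = 1+2 = 3, β = 1+17 = 18.
Posterior mean = α/(α+β) = 3/21 = 0.143.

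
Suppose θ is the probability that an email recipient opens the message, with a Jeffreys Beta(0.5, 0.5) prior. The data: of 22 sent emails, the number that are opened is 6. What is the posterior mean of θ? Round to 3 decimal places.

Posterior mean ≈ 0.283

The binomial likelihood is conjugate to the Beta prior: with 6 successes and 16 failures, the posterior is Beta(0.5+6, 0.5+16) = Beta(6.5, 16.5).
E[θ | data] = 6.5/(6.5+16.5) = 0.283.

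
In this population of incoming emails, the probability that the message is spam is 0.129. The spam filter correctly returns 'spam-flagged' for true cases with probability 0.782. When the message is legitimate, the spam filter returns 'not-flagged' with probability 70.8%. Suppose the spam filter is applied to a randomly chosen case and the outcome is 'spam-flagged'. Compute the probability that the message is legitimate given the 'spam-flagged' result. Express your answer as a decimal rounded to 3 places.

P(¬H | E) ≈ 0.716

Write H for 'the message is spam'. Prior odds H:¬H = 0.129/0.871 = 0.14811. For the 'spam-flagged' outcome, the likelihood ratio is 0.782/0.292 = 2.6781.
Posterior odds = 0.14811 × 2.6781 = 0.39664, so P(H|E) = 0.39664/(1+0.39664) = 0.284. Then P(¬H|E) = 1 − 0.284 = 0.716.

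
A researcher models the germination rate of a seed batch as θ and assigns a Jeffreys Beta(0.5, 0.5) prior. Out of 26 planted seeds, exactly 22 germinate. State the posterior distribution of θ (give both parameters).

Posterior: Beta(22.5, 4.5)

The binomial likelihood is conjugate to the Beta prior: with 22 successes and 4 failures, the posterior is Beta(0.5+22, 0.5+4) = Beta(22.5, 4.5).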